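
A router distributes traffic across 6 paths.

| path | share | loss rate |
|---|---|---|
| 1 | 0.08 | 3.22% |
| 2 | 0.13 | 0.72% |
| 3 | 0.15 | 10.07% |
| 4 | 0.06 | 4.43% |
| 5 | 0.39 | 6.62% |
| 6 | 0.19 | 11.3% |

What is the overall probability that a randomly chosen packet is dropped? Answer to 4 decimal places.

P(L) = P(L|1)·P(1) + P(L|2)·P(2) + P(L|3)·P(3) + P(L|4)·P(4) + P(L|5)·P(5) + P(L|6)·P(6)
      = 0.0322·0.08 + 0.0072·0.13 + 0.1007·0.15 + 0.0443·0.06 + 0.0662·0.39 + 0.113·0.19
      = 0.002576 + 0.000936 + 0.015105 + 0.002658 + 0.025818 + 0.02147 = 0.068563

0.0686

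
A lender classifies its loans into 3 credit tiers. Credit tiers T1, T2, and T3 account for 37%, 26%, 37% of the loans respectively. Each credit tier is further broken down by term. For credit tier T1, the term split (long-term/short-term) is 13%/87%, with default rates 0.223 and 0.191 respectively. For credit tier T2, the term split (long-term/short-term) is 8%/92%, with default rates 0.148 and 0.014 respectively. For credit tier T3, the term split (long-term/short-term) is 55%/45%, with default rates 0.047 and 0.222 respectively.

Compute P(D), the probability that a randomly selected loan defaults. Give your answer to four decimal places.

P(D) ≈ 0.1252

P(D|T1) = 0.13·0.223 + 0.87·0.191 = 0.02899 + 0.16617 = 0.19516
P(D|T2) = 0.08·0.148 + 0.92·0.014 = 0.01184 + 0.01288 = 0.02472
P(D|T3) = 0.55·0.047 + 0.45·0.222 = 0.02585 + 0.0999 = 0.12575
By total probability over the outer partition,
P(D) = 0.37·0.19516 + 0.26·0.02472 + 0.37·0.12575
      = 0.0722092 + 0.0064272 + 0.0465275 = 0.1251639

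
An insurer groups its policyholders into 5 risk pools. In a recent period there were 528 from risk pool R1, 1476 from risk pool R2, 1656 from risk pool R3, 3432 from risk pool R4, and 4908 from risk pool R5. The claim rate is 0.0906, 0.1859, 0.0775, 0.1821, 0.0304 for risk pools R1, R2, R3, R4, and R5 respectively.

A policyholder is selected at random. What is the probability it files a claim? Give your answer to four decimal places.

0.1021

Total: 528 + 1476 + 1656 + 3432 + 4908 = 12000.
P(R1) = 528/12000 = 0.044. P(R2) = 1476/12000 = 0.123. P(R3) = 1656/12000 = 0.138. P(R4) = 3432/12000 = 0.286. P(R5) = 4908/12000 = 0.409.
P(C) = P(C|R1)·P(R1) + P(C|R2)·P(R2) + P(C|R3)·P(R3) + P(C|R4)·P(R4) + P(C|R5)·P(R5)
      = 0.0906·0.044 + 0.1859·0.123 + 0.0775·0.138 + 0.1821·0.286 + 0.0304·0.409
      = 0.0039864 + 0.0228657 + 0.010695 + 0.0520806 + 0.0124336 = 0.1020613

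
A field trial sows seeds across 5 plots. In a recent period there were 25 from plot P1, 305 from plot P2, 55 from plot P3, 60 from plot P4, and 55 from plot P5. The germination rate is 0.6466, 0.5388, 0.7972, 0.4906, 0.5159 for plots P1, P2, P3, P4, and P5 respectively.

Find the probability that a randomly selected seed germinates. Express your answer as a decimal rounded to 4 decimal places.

0.5643

Total: 25 + 305 + 55 + 60 + 55 = 500.
P(P1) = 25/500 = 0.05. P(P2) = 305/500 = 0.61. P(P3) = 55/500 = 0.11. P(P4) = 60/500 = 0.12. P(P5) = 55/500 = 0.11.
By the law of total probability,
P(G) = P(G|P1)·P(P1) + P(G|P2)·P(P2) + P(G|P3)·P(P3) + P(G|P4)·P(P4) + P(G|P5)·P(P5)
      = 0.6466·0.05 + 0.5388·0.61 + 0.7972·0.11 + 0.4906·0.12 + 0.5159·0.11
      = 0.03233 + 0.328668 + 0.087692 + 0.058872 + 0.056749 = 0.564311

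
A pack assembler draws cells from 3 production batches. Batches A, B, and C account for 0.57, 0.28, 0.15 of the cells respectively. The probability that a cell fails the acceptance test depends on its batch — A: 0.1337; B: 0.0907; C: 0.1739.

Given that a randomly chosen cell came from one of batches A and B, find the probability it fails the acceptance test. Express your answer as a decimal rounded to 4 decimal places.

Let S = {A, B}.
P(S) = 0.57 + 0.28 = 0.85.
P(F ∩ S) = 0.1337·0.57 + 0.0907·0.28 = 0.076209 + 0.025396 = 0.101605.
P(F | S) = 0.101605 / 0.85 = 0.119535…

0.1195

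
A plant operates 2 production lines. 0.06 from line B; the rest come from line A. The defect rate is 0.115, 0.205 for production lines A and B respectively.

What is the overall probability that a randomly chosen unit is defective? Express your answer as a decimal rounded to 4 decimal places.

P(A) = 1 − (0.06) = 0.94.
P(D) = P(D|A)·P(A) + P(D|B)·P(B)
      = 0.115·0.94 + 0.205·0.06
      = 0.1081 + 0.0123 = 0.1204

P(D) ≈ 0.1204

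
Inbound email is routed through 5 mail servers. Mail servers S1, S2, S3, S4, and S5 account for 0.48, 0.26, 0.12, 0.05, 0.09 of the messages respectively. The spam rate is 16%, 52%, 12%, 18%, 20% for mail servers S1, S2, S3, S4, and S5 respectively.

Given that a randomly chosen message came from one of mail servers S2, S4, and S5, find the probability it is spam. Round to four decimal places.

0.4055

Let J = {S2, S4, S5}.
P(J) = 0.26 + 0.05 + 0.09 = 0.4.
P(S ∩ J) = 0.52·0.26 + 0.18·0.05 + 0.2·0.09 = 0.1352 + 0.009 + 0.018 = 0.1622.
P(S | J) = 0.1622 / 0.4 = 0.405500…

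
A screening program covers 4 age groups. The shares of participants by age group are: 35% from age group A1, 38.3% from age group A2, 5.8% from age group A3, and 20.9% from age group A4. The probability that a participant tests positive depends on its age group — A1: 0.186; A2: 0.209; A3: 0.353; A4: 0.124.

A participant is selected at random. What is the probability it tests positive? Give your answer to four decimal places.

P(T) = P(T|A1)·P(A1) + P(T|A2)·P(A2) + P(T|A3)·P(A3) + P(T|A4)·P(A4)
      = 0.186·0.35 + 0.209·0.383 + 0.353·0.058 + 0.124·0.209
      = 0.0651 + 0.080047 + 0.020474 + 0.025916 = 0.191537

P(T) ≈ 0.1915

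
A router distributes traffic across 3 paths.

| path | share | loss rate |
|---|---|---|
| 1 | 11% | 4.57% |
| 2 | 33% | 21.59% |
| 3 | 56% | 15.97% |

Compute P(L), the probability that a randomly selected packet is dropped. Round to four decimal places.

P(L) = P(L|1)·P(1) + P(L|2)·P(2) + P(L|3)·P(3)
      = 0.0457·0.11 + 0.2159·0.33 + 0.1597·0.56
      = 0.005027 + 0.071247 + 0.089432 = 0.165706

P(L) ≈ 0.1657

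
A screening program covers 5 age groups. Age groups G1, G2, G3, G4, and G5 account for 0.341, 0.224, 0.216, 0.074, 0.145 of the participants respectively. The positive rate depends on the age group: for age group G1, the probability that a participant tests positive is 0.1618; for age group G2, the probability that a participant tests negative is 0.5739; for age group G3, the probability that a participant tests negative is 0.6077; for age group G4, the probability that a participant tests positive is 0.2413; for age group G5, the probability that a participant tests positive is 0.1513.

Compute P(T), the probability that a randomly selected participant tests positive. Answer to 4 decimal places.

P(T|G2) = 1 − 0.5739 = 0.4261.
P(T|G3) = 1 − 0.6077 = 0.3923.
P(T) = P(T|G1)·P(G1) + P(T|G2)·P(G2) + P(T|G3)·P(G3) + P(T|G4)·P(G4) + P(T|G5)·P(G5)
      = 0.1618·0.341 + 0.4261·0.224 + 0.3923·0.216 + 0.2413·0.074 + 0.1513·0.145
      = 0.0551738 + 0.0954464 + 0.0847368 + 0.0178562 + 0.0219385 = 0.2751517

P(T) ≈ 0.2752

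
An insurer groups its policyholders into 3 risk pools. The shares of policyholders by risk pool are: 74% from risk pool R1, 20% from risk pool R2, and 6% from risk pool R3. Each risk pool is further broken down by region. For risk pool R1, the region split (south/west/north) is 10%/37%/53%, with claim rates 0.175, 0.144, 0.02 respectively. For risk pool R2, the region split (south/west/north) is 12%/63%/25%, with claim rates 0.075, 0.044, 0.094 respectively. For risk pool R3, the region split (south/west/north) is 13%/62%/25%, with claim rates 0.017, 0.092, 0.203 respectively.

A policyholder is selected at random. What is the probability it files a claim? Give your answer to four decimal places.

P(C) ≈ 0.0789

P(C|R1) = 0.1·0.175 + 0.37·0.144 + 0.53·0.02 = 0.0175 + 0.05328 + 0.0106 = 0.08138
P(C|R2) = 0.12·0.075 + 0.63·0.044 + 0.25·0.094 = 0.009 + 0.02772 + 0.0235 = 0.06022
P(C|R3) = 0.13·0.017 + 0.62·0.092 + 0.25·0.203 = 0.00221 + 0.05704 + 0.05075 = 0.11
Then overall,
P(C) = 0.74·0.08138 + 0.2·0.06022 + 0.06·0.11
      = 0.0602212 + 0.012044 + 0.0066 = 0.0788652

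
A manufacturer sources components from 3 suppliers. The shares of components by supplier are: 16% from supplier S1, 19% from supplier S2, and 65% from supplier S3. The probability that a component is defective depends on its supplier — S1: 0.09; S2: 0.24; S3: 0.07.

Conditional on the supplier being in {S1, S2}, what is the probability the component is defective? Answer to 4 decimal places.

Let S = {S1, S2}.
P(S) = 0.16 + 0.19 = 0.35.
P(D ∩ S) = 0.09·0.16 + 0.24·0.19 = 0.0144 + 0.0456 = 0.06.
P(D | S) = 0.06 / 0.35 = 0.171429…

0.1714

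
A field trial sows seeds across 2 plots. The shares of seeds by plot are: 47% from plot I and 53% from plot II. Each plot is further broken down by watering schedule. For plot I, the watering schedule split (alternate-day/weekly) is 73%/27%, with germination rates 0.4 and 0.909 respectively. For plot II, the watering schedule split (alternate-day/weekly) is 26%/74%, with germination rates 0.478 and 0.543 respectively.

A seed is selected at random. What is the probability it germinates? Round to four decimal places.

P(G|I) = 0.73·0.4 + 0.27·0.909 = 0.292 + 0.24543 = 0.53743
P(G|II) = 0.26·0.478 + 0.74·0.543 = 0.12428 + 0.40182 = 0.5261
Then overall,
P(G) = 0.47·0.53743 + 0.53·0.5261
      = 0.2525921 + 0.278833 = 0.5314251

P(G) ≈ 0.5314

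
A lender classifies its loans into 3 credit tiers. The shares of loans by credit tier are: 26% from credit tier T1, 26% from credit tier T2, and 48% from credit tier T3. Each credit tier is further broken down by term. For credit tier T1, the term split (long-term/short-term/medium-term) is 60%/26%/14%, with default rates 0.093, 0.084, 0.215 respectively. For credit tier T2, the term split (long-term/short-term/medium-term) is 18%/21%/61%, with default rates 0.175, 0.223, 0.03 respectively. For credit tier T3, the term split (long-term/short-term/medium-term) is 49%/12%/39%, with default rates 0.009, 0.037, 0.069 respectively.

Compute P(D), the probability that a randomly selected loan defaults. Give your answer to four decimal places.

0.0703

P(D|T1) = 0.6·0.093 + 0.26·0.084 + 0.14·0.215 = 0.0558 + 0.02184 + 0.0301 = 0.10774
P(D|T2) = 0.18·0.175 + 0.21·0.223 + 0.61·0.03 = 0.0315 + 0.04683 + 0.0183 = 0.09663
P(D|T3) = 0.49·0.009 + 0.12·0.037 + 0.39·0.069 = 0.00441 + 0.00444 + 0.02691 = 0.03576
By total probability over the outer partition,
P(D) = 0.26·0.10774 + 0.26·0.09663 + 0.48·0.03576
      = 0.0280124 + 0.0251238 + 0.0171648 = 0.070301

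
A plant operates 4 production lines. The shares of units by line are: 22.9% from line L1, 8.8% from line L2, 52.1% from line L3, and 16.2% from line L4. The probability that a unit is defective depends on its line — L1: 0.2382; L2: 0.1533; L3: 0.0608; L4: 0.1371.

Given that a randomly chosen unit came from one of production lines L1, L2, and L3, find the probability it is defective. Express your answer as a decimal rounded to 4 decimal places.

Let S = {L1, L2, L3}.
P(S) = 0.229 + 0.088 + 0.521 = 0.838.
P(D ∩ S) = 0.2382·0.229 + 0.1533·0.088 + 0.0608·0.521 = 0.0545478 + 0.0134904 + 0.0316768 = 0.099715.
P(D | S) = 0.099715 / 0.838 = 0.118992…

P(D|S) ≈ 0.1190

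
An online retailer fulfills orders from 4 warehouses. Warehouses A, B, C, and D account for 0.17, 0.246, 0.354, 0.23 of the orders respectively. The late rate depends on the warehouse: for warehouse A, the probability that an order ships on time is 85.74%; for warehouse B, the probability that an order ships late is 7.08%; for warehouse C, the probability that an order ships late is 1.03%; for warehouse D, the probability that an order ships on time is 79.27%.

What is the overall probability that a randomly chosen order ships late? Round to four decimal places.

0.0930

P(L|A) = 1 − 0.8574 = 0.1426.
P(L|D) = 1 − 0.7927 = 0.2073.
P(L) = P(L|A)·P(A) + P(L|B)·P(B) + P(L|C)·P(C) + P(L|D)·P(D)
      = 0.1426·0.17 + 0.0708·0.246 + 0.0103·0.354 + 0.2073·0.23
      = 0.024242 + 0.0174168 + 0.0036462 + 0.047679 = 0.092984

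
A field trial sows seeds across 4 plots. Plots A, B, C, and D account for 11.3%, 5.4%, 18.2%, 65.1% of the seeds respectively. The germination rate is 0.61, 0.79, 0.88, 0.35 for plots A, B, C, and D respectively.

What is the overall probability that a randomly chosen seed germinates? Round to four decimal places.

P(G) ≈ 0.4996

Summing over the partition,
P(G) = P(G|A)·P(A) + P(G|B)·P(B) + P(G|C)·P(C) + P(G|D)·P(D)
      = 0.61·0.113 + 0.79·0.054 + 0.88·0.182 + 0.35·0.651
      = 0.06893 + 0.04266 + 0.16016 + 0.22785 = 0.4996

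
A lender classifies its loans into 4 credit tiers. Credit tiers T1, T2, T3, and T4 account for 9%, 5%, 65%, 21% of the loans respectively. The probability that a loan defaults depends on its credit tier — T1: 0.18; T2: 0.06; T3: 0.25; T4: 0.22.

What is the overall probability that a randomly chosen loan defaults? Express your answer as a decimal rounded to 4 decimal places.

0.2279

P(D) = P(D|T1)·P(T1) + P(D|T2)·P(T2) + P(D|T3)·P(T3) + P(D|T4)·P(T4)
      = 0.18·0.09 + 0.06·0.05 + 0.25·0.65 + 0.22·0.21
      = 0.0162 + 0.003 + 0.1625 + 0.0462 = 0.2279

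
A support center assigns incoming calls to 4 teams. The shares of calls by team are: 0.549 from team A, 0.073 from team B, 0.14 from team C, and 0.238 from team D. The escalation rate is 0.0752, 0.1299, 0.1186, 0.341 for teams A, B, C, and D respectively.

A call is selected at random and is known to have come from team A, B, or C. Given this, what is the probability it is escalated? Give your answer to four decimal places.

P(E|S) ≈ 0.0884

Let S = {A, B, C}.
P(S) = 0.549 + 0.073 + 0.14 = 0.762.
P(E ∩ S) = 0.0752·0.549 + 0.1299·0.073 + 0.1186·0.14 = 0.0412848 + 0.0094827 + 0.016604 = 0.0673715.
P(E | S) = 0.0673715 / 0.762 = 0.088414…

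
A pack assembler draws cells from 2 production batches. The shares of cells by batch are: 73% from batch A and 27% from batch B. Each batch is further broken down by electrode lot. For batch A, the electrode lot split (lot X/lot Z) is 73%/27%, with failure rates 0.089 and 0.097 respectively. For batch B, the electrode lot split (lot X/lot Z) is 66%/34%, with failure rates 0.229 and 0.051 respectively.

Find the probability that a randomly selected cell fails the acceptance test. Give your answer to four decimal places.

0.1120

P(F|A) = 0.73·0.089 + 0.27·0.097 = 0.06497 + 0.02619 = 0.09116
P(F|B) = 0.66·0.229 + 0.34·0.051 = 0.15114 + 0.01734 = 0.16848
Then overall,
P(F) = 0.73·0.09116 + 0.27·0.16848
      = 0.0665468 + 0.0454896 = 0.1120364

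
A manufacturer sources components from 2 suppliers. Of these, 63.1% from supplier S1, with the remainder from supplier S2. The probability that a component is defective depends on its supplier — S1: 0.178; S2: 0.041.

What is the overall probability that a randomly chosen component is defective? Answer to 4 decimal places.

P(S2) = 1 − (0.631) = 0.369.
P(D) = P(D|S1)·P(S1) + P(D|S2)·P(S2)
      = 0.178·0.631 + 0.041·0.369
      = 0.112318 + 0.015129 = 0.127447

0.1274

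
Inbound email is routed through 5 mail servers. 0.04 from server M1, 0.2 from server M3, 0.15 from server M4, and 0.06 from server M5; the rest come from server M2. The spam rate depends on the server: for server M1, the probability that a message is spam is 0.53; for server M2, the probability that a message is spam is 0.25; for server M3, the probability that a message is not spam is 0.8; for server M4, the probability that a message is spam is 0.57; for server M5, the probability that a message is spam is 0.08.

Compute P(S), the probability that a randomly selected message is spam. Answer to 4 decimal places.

P(S) ≈ 0.2890

P(M2) = 1 − (0.04 + 0.2 + 0.15 + 0.06) = 0.55.
P(S|M3) = 1 − 0.8 = 0.2.
P(S) = P(S|M1)·P(M1) + P(S|M2)·P(M2) + P(S|M3)·P(M3) + P(S|M4)·P(M4) + P(S|M5)·P(M5)
      = 0.53·0.04 + 0.25·0.55 + 0.2·0.2 + 0.57·0.15 + 0.08·0.06
      = 0.0212 + 0.1375 + 0.04 + 0.0855 + 0.0048 = 0.289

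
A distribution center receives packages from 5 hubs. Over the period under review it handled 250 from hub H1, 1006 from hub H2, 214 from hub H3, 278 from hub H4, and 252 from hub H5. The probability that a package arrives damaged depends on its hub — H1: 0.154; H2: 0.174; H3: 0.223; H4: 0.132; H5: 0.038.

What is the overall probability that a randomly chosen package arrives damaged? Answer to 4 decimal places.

Total: 250 + 1006 + 214 + 278 + 252 = 2000.
P(H1) = 250/2000 = 0.125. P(H2) = 1006/2000 = 0.503. P(H3) = 214/2000 = 0.107. P(H4) = 278/2000 = 0.139. P(H5) = 252/2000 = 0.126.
By the law of total probability,
P(D) = P(D|H1)·P(H1) + P(D|H2)·P(H2) + P(D|H3)·P(H3) + P(D|H4)·P(H4) + P(D|H5)·P(H5)
      = 0.154·0.125 + 0.174·0.503 + 0.223·0.107 + 0.132·0.139 + 0.038·0.126
      = 0.01925 + 0.087522 + 0.023861 + 0.018348 + 0.004788 = 0.153769

P(D) ≈ 0.1538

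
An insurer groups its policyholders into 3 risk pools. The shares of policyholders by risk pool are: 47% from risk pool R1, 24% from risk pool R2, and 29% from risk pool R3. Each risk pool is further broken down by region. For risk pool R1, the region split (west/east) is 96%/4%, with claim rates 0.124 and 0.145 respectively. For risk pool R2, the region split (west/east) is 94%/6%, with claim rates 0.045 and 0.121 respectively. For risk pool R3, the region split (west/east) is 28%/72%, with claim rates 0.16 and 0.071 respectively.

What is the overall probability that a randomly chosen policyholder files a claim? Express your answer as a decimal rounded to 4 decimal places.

0.0984

P(C|R1) = 0.96·0.124 + 0.04·0.145 = 0.11904 + 0.0058 = 0.12484
P(C|R2) = 0.94·0.045 + 0.06·0.121 = 0.0423 + 0.00726 = 0.04956
P(C|R3) = 0.28·0.16 + 0.72·0.071 = 0.0448 + 0.05112 = 0.09592
By total probability over the outer partition,
P(C) = 0.47·0.12484 + 0.24·0.04956 + 0.29·0.09592
      = 0.0586748 + 0.0118944 + 0.0278168 = 0.098386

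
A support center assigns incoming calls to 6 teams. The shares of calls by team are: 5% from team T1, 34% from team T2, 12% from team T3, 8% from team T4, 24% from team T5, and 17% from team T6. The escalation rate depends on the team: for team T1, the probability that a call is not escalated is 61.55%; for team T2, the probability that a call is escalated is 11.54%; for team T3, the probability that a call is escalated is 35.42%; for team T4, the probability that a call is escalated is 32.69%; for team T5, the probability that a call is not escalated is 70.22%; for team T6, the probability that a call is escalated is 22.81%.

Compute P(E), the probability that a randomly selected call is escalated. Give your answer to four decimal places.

0.2374

P(E|T1) = 1 − 0.6155 = 0.3845.
P(E|T5) = 1 − 0.7022 = 0.2978.
P(E) = P(E|T1)·P(T1) + P(E|T2)·P(T2) + P(E|T3)·P(T3) + P(E|T4)·P(T4) + P(E|T5)·P(T5) + P(E|T6)·P(T6)
      = 0.3845·0.05 + 0.1154·0.34 + 0.3542·0.12 + 0.3269·0.08 + 0.2978·0.24 + 0.2281·0.17
      = 0.019225 + 0.039236 + 0.042504 + 0.026152 + 0.071472 + 0.038777 = 0.237366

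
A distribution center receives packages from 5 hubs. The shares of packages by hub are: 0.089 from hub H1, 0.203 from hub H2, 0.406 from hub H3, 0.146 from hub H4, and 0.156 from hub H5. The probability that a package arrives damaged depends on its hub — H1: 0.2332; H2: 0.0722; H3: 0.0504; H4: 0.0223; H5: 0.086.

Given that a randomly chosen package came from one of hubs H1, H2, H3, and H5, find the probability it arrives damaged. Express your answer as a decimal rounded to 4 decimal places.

0.0811

Let S = {H1, H2, H3, H5}.
P(S) = 0.089 + 0.203 + 0.406 + 0.156 = 0.854.
P(D ∩ S) = 0.2332·0.089 + 0.0722·0.203 + 0.0504·0.406 + 0.086·0.156 = 0.0207548 + 0.0146566 + 0.0204624 + 0.013416 = 0.0692898.
P(D | S) = 0.0692898 / 0.854 = 0.081136…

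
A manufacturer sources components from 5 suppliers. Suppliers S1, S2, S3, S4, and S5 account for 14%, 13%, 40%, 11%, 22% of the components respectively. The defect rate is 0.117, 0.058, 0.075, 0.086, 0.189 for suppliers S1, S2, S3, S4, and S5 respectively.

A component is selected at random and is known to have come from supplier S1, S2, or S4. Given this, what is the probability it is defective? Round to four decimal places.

0.0878

Let S = {S1, S2, S4}.
P(S) = 0.14 + 0.13 + 0.11 = 0.38.
P(D ∩ S) = 0.117·0.14 + 0.058·0.13 + 0.086·0.11 = 0.01638 + 0.00754 + 0.00946 = 0.03338.
P(D | S) = 0.03338 / 0.38 = 0.087842…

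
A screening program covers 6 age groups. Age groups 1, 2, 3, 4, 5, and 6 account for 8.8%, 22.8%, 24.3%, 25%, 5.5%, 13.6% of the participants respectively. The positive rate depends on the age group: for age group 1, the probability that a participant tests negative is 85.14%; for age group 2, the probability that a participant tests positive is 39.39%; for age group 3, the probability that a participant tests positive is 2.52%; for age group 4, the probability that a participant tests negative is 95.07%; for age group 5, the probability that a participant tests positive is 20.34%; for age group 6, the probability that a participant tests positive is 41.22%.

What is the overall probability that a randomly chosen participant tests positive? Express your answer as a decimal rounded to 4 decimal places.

P(T|1) = 1 − 0.8514 = 0.1486.
P(T|4) = 1 − 0.9507 = 0.0493.
P(T) = P(T|1)·P(1) + P(T|2)·P(2) + P(T|3)·P(3) + P(T|4)·P(4) + P(T|5)·P(5) + P(T|6)·P(6)
      = 0.1486·0.088 + 0.3939·0.228 + 0.0252·0.243 + 0.0493·0.25 + 0.2034·0.055 + 0.4122·0.136
      = 0.0130768 + 0.0898092 + 0.0061236 + 0.012325 + 0.011187 + 0.0560592 = 0.1885808

0.1886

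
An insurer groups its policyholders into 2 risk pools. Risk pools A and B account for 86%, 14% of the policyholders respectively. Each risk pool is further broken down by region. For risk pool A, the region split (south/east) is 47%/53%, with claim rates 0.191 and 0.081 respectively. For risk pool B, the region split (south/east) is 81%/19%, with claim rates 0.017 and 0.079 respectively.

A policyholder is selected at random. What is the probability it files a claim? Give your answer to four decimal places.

P(C|A) = 0.47·0.191 + 0.53·0.081 = 0.08977 + 0.04293 = 0.1327
P(C|B) = 0.81·0.017 + 0.19·0.079 = 0.01377 + 0.01501 = 0.02878
By total probability over the outer partition,
P(C) = 0.86·0.1327 + 0.14·0.02878
      = 0.114122 + 0.0040292 = 0.1181512

0.1182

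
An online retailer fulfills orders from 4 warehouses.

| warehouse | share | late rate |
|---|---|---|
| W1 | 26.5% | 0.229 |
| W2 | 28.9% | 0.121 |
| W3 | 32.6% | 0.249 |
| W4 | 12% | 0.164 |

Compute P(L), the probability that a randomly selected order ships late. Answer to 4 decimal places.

Summing over the partition,
P(L) = P(L|W1)·P(W1) + P(L|W2)·P(W2) + P(L|W3)·P(W3) + P(L|W4)·P(W4)
      = 0.229·0.265 + 0.121·0.289 + 0.249·0.326 + 0.164·0.12
      = 0.060685 + 0.034969 + 0.081174 + 0.01968 = 0.196508

0.1965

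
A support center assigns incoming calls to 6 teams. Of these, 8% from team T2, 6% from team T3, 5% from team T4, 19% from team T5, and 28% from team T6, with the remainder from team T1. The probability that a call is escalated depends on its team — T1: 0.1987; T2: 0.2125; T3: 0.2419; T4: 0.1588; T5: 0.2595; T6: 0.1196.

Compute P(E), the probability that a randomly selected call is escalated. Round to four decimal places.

P(T1) = 1 − (0.08 + 0.06 + 0.05 + 0.19 + 0.28) = 0.34.
P(E) = P(E|T1)·P(T1) + P(E|T2)·P(T2) + P(E|T3)·P(T3) + P(E|T4)·P(T4) + P(E|T5)·P(T5) + P(E|T6)·P(T6)
      = 0.1987·0.34 + 0.2125·0.08 + 0.2419·0.06 + 0.1588·0.05 + 0.2595·0.19 + 0.1196·0.28
      = 0.067558 + 0.017 + 0.014514 + 0.00794 + 0.049305 + 0.033488 = 0.189805

0.1898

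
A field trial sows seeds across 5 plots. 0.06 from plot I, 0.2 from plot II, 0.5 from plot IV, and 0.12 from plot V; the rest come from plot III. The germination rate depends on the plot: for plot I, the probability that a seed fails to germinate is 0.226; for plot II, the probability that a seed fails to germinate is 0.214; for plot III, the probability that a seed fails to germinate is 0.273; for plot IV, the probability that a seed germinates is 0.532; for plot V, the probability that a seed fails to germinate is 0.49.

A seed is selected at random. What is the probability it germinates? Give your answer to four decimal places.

P(III) = 1 − (0.06 + 0.2 + 0.5 + 0.12) = 0.12.
P(G|I) = 1 − 0.226 = 0.774.
P(G|II) = 1 − 0.214 = 0.786.
P(G|III) = 1 − 0.273 = 0.727.
P(G|V) = 1 − 0.49 = 0.51.
By the law of total probability,
P(G) = P(G|I)·P(I) + P(G|II)·P(II) + P(G|III)·P(III) + P(G|IV)·P(IV) + P(G|V)·P(V)
      = 0.774·0.06 + 0.786·0.2 + 0.727·0.12 + 0.532·0.5 + 0.51·0.12
      = 0.04644 + 0.1572 + 0.08724 + 0.266 + 0.0612 = 0.61808

0.6181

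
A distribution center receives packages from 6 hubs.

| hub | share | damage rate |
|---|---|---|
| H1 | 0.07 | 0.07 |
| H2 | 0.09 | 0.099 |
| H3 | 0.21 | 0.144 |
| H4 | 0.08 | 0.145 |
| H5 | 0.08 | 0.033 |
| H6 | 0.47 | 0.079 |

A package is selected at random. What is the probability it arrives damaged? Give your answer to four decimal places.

By the law of total probability,
P(D) = P(D|H1)·P(H1) + P(D|H2)·P(H2) + P(D|H3)·P(H3) + P(D|H4)·P(H4) + P(D|H5)·P(H5) + P(D|H6)·P(H6)
      = 0.07·0.07 + 0.099·0.09 + 0.144·0.21 + 0.145·0.08 + 0.033·0.08 + 0.079·0.47
      = 0.0049 + 0.00891 + 0.03024 + 0.0116 + 0.00264 + 0.03713 = 0.09542

P(D) ≈ 0.0954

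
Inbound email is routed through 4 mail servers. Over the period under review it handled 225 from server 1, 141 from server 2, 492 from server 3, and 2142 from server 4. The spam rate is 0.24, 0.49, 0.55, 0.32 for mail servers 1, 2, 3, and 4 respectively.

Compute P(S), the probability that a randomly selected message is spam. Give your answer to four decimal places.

Total: 225 + 141 + 492 + 2142 = 3000.
P(1) = 225/3000 = 0.075. P(2) = 141/3000 = 0.047. P(3) = 492/3000 = 0.164. P(4) = 2142/3000 = 0.714.
P(S) = P(S|1)·P(1) + P(S|2)·P(2) + P(S|3)·P(3) + P(S|4)·P(4)
      = 0.24·0.075 + 0.49·0.047 + 0.55·0.164 + 0.32·0.714
      = 0.018 + 0.02303 + 0.0902 + 0.22848 = 0.35971

0.3597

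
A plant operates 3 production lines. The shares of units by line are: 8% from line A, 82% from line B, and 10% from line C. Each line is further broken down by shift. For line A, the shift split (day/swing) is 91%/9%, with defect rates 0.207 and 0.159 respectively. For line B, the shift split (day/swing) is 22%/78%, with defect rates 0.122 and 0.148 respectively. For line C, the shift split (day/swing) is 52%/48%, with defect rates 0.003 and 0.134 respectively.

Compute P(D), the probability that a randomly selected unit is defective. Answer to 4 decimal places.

P(D|A) = 0.91·0.207 + 0.09·0.159 = 0.18837 + 0.01431 = 0.20268
P(D|B) = 0.22·0.122 + 0.78·0.148 = 0.02684 + 0.11544 = 0.14228
P(D|C) = 0.52·0.003 + 0.48·0.134 = 0.00156 + 0.06432 = 0.06588
By total probability over the outer partition,
P(D) = 0.08·0.20268 + 0.82·0.14228 + 0.1·0.06588
      = 0.0162144 + 0.1166696 + 0.006588 = 0.139472

P(D) ≈ 0.1395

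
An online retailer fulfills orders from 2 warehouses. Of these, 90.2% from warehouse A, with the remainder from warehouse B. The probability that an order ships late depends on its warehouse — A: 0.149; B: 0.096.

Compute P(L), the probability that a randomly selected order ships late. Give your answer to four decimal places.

0.1438

P(B) = 1 − (0.902) = 0.098.
P(L) = P(L|A)·P(A) + P(L|B)·P(B)
      = 0.149·0.902 + 0.096·0.098
      = 0.134398 + 0.009408 = 0.143806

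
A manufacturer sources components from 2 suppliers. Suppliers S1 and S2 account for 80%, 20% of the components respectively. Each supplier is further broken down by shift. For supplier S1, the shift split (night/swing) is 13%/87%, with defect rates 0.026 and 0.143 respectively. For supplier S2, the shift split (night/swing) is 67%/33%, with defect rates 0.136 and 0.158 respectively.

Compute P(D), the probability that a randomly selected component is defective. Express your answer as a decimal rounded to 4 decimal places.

P(D) ≈ 0.1309

P(D|S1) = 0.13·0.026 + 0.87·0.143 = 0.00338 + 0.12441 = 0.12779
P(D|S2) = 0.67·0.136 + 0.33·0.158 = 0.09112 + 0.05214 = 0.14326
By total probability over the outer partition,
P(D) = 0.8·0.12779 + 0.2·0.14326
      = 0.102232 + 0.028652 = 0.130884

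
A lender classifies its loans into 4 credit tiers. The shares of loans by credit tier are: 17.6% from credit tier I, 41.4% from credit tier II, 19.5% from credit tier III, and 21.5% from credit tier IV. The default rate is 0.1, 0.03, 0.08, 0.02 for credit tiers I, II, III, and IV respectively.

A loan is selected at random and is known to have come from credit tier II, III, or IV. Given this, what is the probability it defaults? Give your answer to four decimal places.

0.0392

Let S = {II, III, IV}.
P(S) = 0.414 + 0.195 + 0.215 = 0.824.
P(D ∩ S) = 0.03·0.414 + 0.08·0.195 + 0.02·0.215 = 0.01242 + 0.0156 + 0.0043 = 0.03232.
P(D | S) = 0.03232 / 0.824 = 0.039223…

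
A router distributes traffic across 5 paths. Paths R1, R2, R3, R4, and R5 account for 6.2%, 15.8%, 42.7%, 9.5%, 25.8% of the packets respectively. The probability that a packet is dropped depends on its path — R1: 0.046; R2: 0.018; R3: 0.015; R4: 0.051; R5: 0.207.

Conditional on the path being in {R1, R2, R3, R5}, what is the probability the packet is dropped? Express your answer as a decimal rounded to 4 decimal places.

Let S = {R1, R2, R3, R5}.
P(S) = 0.062 + 0.158 + 0.427 + 0.258 = 0.905.
P(L ∩ S) = 0.046·0.062 + 0.018·0.158 + 0.015·0.427 + 0.207·0.258 = 0.002852 + 0.002844 + 0.006405 + 0.053406 = 0.065507.
P(L | S) = 0.065507 / 0.905 = 0.072383…

P(L|S) ≈ 0.0724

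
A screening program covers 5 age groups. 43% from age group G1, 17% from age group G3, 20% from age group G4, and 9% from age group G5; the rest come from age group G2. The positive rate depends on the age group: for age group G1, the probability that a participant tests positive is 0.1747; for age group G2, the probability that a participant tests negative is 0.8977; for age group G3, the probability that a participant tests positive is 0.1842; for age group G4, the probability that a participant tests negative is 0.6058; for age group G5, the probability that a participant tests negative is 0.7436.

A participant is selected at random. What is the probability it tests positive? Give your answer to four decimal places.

P(G2) = 1 − (0.43 + 0.17 + 0.2 + 0.09) = 0.11.
P(T|G2) = 1 − 0.8977 = 0.1023.
P(T|G4) = 1 − 0.6058 = 0.3942.
P(T|G5) = 1 − 0.7436 = 0.2564.
By the law of total probability,
P(T) = P(T|G1)·P(G1) + P(T|G2)·P(G2) + P(T|G3)·P(G3) + P(T|G4)·P(G4) + P(T|G5)·P(G5)
      = 0.1747·0.43 + 0.1023·0.11 + 0.1842·0.17 + 0.3942·0.2 + 0.2564·0.09
      = 0.075121 + 0.011253 + 0.031314 + 0.07884 + 0.023076 = 0.219604

P(T) ≈ 0.2196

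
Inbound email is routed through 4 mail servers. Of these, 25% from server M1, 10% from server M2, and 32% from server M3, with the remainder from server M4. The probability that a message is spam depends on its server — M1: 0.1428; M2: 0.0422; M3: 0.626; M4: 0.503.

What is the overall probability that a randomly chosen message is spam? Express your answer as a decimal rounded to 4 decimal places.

P(S) ≈ 0.4062

P(M4) = 1 − (0.25 + 0.1 + 0.32) = 0.33.
P(S) = P(S|M1)·P(M1) + P(S|M2)·P(M2) + P(S|M3)·P(M3) + P(S|M4)·P(M4)
      = 0.1428·0.25 + 0.0422·0.1 + 0.626·0.32 + 0.503·0.33
      = 0.0357 + 0.00422 + 0.20032 + 0.16599 = 0.40623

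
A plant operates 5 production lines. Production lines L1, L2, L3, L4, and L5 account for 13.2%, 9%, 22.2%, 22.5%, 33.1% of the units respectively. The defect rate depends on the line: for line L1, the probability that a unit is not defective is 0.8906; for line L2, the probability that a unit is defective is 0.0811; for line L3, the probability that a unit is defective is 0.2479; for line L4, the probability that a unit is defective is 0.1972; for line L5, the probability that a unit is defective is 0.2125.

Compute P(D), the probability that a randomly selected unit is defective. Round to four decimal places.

0.1915

P(D|L1) = 1 − 0.8906 = 0.1094.
By the law of total probability,
P(D) = P(D|L1)·P(L1) + P(D|L2)·P(L2) + P(D|L3)·P(L3) + P(D|L4)·P(L4) + P(D|L5)·P(L5)
      = 0.1094·0.132 + 0.0811·0.09 + 0.2479·0.222 + 0.1972·0.225 + 0.2125·0.331
      = 0.0144408 + 0.007299 + 0.0550338 + 0.04437 + 0.0703375 = 0.1914811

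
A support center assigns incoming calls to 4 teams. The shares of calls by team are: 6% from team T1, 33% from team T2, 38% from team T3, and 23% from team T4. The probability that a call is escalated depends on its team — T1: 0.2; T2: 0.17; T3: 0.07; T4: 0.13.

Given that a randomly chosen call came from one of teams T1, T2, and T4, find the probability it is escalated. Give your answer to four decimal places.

Let S = {T1, T2, T4}.
P(S) = 0.06 + 0.33 + 0.23 = 0.62.
P(E ∩ S) = 0.2·0.06 + 0.17·0.33 + 0.13·0.23 = 0.012 + 0.0561 + 0.0299 = 0.098.
P(E | S) = 0.098 / 0.62 = 0.158065…

0.1581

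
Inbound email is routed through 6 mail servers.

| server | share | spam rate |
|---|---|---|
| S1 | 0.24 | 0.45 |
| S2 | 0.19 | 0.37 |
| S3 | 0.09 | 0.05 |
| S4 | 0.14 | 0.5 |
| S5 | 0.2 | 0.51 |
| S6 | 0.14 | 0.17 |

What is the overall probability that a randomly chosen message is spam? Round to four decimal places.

P(S) = P(S|S1)·P(S1) + P(S|S2)·P(S2) + P(S|S3)·P(S3) + P(S|S4)·P(S4) + P(S|S5)·P(S5) + P(S|S6)·P(S6)
      = 0.45·0.24 + 0.37·0.19 + 0.05·0.09 + 0.5·0.14 + 0.51·0.2 + 0.17·0.14
      = 0.108 + 0.0703 + 0.0045 + 0.07 + 0.102 + 0.0238 = 0.3786

P(S) ≈ 0.3786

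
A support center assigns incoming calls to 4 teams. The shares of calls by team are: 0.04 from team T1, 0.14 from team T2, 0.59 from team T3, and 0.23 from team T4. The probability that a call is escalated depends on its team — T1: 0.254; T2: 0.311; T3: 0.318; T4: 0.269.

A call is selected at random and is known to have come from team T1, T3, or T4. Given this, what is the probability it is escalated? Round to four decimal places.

P(E|S) ≈ 0.3019

Let S = {T1, T3, T4}.
P(S) = 0.04 + 0.59 + 0.23 = 0.86.
P(E ∩ S) = 0.254·0.04 + 0.318·0.59 + 0.269·0.23 = 0.01016 + 0.18762 + 0.06187 = 0.25965.
P(E | S) = 0.25965 / 0.86 = 0.301919…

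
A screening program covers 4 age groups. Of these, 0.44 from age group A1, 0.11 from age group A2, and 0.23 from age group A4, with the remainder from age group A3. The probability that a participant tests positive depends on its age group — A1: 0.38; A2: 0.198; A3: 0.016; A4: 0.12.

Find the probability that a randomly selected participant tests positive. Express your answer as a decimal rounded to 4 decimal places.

P(T) ≈ 0.2201

P(A3) = 1 − (0.44 + 0.11 + 0.23) = 0.22.
By the law of total probability,
P(T) = P(T|A1)·P(A1) + P(T|A2)·P(A2) + P(T|A3)·P(A3) + P(T|A4)·P(A4)
      = 0.38·0.44 + 0.198·0.11 + 0.016·0.22 + 0.12·0.23
      = 0.1672 + 0.02178 + 0.00352 + 0.0276 = 0.2201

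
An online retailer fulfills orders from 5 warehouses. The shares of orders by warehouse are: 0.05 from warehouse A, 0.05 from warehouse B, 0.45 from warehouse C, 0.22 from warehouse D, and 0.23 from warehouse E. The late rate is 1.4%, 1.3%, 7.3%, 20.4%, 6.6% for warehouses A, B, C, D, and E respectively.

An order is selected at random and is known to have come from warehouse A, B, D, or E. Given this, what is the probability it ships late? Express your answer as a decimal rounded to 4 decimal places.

Let S = {A, B, D, E}.
P(S) = 0.05 + 0.05 + 0.22 + 0.23 = 0.55.
P(L ∩ S) = 0.014·0.05 + 0.013·0.05 + 0.204·0.22 + 0.066·0.23 = 0.0007 + 0.00065 + 0.04488 + 0.01518 = 0.06141.
P(L | S) = 0.06141 / 0.55 = 0.111655…

P(L|S) ≈ 0.1117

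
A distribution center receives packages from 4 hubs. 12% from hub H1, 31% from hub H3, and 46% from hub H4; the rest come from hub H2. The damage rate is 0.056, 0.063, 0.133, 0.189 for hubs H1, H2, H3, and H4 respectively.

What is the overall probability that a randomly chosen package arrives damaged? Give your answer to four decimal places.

0.1418

P(H2) = 1 − (0.12 + 0.31 + 0.46) = 0.11.
By the law of total probability,
P(D) = P(D|H1)·P(H1) + P(D|H2)·P(H2) + P(D|H3)·P(H3) + P(D|H4)·P(H4)
      = 0.056·0.12 + 0.063·0.11 + 0.133·0.31 + 0.189·0.46
      = 0.00672 + 0.00693 + 0.04123 + 0.08694 = 0.14182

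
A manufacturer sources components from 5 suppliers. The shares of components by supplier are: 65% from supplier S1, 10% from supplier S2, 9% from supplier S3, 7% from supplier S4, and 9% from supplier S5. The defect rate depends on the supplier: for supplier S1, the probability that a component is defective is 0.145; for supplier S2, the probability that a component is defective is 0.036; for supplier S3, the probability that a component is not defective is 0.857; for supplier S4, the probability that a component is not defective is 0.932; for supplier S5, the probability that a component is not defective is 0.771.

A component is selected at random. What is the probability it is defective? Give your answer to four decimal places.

P(D|S3) = 1 − 0.857 = 0.143.
P(D|S4) = 1 − 0.932 = 0.068.
P(D|S5) = 1 − 0.771 = 0.229.
By the law of total probability,
P(D) = P(D|S1)·P(S1) + P(D|S2)·P(S2) + P(D|S3)·P(S3) + P(D|S4)·P(S4) + P(D|S5)·P(S5)
      = 0.145·0.65 + 0.036·0.1 + 0.143·0.09 + 0.068·0.07 + 0.229·0.09
      = 0.09425 + 0.0036 + 0.01287 + 0.00476 + 0.02061 = 0.13609

0.1361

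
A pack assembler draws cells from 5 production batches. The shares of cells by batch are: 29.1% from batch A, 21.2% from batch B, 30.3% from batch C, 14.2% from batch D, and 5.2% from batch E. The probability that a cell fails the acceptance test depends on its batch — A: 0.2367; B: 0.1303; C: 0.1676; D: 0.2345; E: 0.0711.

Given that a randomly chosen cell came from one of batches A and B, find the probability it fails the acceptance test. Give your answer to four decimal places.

P(F|S) ≈ 0.1919

Let S = {A, B}.
P(S) = 0.291 + 0.212 = 0.503.
P(F ∩ S) = 0.2367·0.291 + 0.1303·0.212 = 0.0688797 + 0.0276236 = 0.0965033.
P(F | S) = 0.0965033 / 0.503 = 0.191855…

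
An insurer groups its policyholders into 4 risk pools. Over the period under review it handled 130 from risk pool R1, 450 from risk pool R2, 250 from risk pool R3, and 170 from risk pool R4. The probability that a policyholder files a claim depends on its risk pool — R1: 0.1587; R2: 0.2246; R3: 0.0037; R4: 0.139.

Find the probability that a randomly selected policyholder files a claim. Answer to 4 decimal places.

Total: 130 + 450 + 250 + 170 = 1000.
P(R1) = 130/1000 = 0.13. P(R2) = 450/1000 = 0.45. P(R3) = 250/1000 = 0.25. P(R4) = 170/1000 = 0.17.
Using total probability over the partition,
P(C) = P(C|R1)·P(R1) + P(C|R2)·P(R2) + P(C|R3)·P(R3) + P(C|R4)·P(R4)
      = 0.1587·0.13 + 0.2246·0.45 + 0.0037·0.25 + 0.139·0.17
      = 0.020631 + 0.10107 + 0.000925 + 0.02363 = 0.146256

0.1463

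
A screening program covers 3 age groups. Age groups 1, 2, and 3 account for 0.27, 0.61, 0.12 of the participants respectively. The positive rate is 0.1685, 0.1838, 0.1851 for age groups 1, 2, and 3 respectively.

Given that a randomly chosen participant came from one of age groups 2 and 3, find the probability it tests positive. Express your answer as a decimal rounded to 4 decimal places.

P(T|S) ≈ 0.1840

Let S = {2, 3}.
P(S) = 0.61 + 0.12 = 0.73.
P(T ∩ S) = 0.1838·0.61 + 0.1851·0.12 = 0.112118 + 0.022212 = 0.13433.
P(T | S) = 0.13433 / 0.73 = 0.184014…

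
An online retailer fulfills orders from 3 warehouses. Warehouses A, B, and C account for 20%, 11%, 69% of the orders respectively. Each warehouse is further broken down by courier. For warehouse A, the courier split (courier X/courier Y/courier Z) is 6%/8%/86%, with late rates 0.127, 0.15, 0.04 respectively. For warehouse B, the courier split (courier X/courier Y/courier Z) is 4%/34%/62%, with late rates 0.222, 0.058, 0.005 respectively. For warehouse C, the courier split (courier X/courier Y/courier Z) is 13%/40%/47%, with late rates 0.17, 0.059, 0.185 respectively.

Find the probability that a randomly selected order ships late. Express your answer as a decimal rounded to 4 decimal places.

P(L|A) = 0.06·0.127 + 0.08·0.15 + 0.86·0.04 = 0.00762 + 0.012 + 0.0344 = 0.05402
P(L|B) = 0.04·0.222 + 0.34·0.058 + 0.62·0.005 = 0.00888 + 0.01972 + 0.0031 = 0.0317
P(L|C) = 0.13·0.17 + 0.4·0.059 + 0.47·0.185 = 0.0221 + 0.0236 + 0.08695 = 0.13265
Then overall,
P(L) = 0.2·0.05402 + 0.11·0.0317 + 0.69·0.13265
      = 0.010804 + 0.003487 + 0.0915285 = 0.1058195

0.1058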